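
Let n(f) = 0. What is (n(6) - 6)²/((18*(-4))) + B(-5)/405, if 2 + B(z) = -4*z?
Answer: -41/90 ≈ -0.45556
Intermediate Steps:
B(z) = -2 - 4*z
(n(6) - 6)²/((18*(-4))) + B(-5)/405 = (0 - 6)²/((18*(-4))) + (-2 - 4*(-5))/405 = (-6)²/(-72) + (-2 + 20)*(1/405) = 36*(-1/72) + 18*(1/405) = -½ + 2/45 = -41/90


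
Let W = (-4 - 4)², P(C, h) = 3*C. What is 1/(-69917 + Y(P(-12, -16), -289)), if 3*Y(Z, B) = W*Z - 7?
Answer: -3/212062 ≈ -1.4147e-5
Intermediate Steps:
W = 64 (W = (-8)² = 64)
Y(Z, B) = -7/3 + 64*Z/3 (Y(Z, B) = (64*Z - 7)/3 = (-7 + 64*Z)/3 = -7/3 + 64*Z/3)
1/(-69917 + Y(P(-12, -16), -289)) = 1/(-69917 + (-7/3 + 64*(3*(-12))/3)) = 1/(-69917 + (-7/3 + (64/3)*(-36))) = 1/(-69917 + (-7/3 - 768)) = 1/(-69917 - 2311/3) = 1/(-212062/3) = -3/212062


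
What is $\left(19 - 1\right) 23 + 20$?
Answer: $434$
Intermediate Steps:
$\left(19 - 1\right) 23 + 20 = 18 \cdot 23 + 20 = 414 + 20 = 434$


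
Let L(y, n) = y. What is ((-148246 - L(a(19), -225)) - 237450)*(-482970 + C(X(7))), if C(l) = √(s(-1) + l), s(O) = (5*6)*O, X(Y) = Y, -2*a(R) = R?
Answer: 186275008905 - 771373*I*√23/2 ≈ 1.8628e+11 - 1.8497e+6*I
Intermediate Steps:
a(R) = -R/2
s(O) = 30*O
C(l) = √(-30 + l) (C(l) = √(30*(-1) + l) = √(-30 + l))
((-148246 - L(a(19), -225)) - 237450)*(-482970 + C(X(7))) = ((-148246 - (-1)*19/2) - 237450)*(-482970 + √(-30 + 7)) = ((-148246 - 1*(-19/2)) - 237450)*(-482970 + √(-23)) = ((-148246 + 19/2) - 237450)*(-482970 + I*√23) = (-296473/2 - 237450)*(-482970 + I*√23) = -771373*(-482970 + I*√23)/2 = 186275008905 - 771373*I*√23/2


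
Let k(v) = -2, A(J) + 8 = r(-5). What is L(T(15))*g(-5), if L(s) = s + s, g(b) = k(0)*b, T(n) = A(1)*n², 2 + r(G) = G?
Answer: -67500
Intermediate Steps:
r(G) = -2 + G
A(J) = -15 (A(J) = -8 + (-2 - 5) = -8 - 7 = -15)
T(n) = -15*n²
g(b) = -2*b
L(s) = 2*s
L(T(15))*g(-5) = (2*(-15*15²))*(-2*(-5)) = (2*(-15*225))*10 = (2*(-3375))*10 = -6750*10 = -67500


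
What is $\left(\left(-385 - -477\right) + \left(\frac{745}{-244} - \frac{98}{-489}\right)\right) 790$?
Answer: $\frac{4201488205}{59658} \approx 70426.0$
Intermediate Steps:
$\left(\left(-385 - -477\right) + \left(\frac{745}{-244} - \frac{98}{-489}\right)\right) 790 = \left(\left(-385 + 477\right) + \left(745 \left(- \frac{1}{244}\right) - - \frac{98}{489}\right)\right) 790 = \left(92 + \left(- \frac{745}{244} + \frac{98}{489}\right)\right) 790 = \left(92 - \frac{340393}{119316}\right) 790 = \frac{10636679}{119316} \cdot 790 = \frac{4201488205}{59658}$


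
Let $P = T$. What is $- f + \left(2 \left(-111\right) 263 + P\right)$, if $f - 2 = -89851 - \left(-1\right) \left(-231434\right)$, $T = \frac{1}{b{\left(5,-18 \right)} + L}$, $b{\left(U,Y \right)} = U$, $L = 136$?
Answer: $\frac{37068478}{141} \approx 2.629 \cdot 10^{5}$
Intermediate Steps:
$T = \frac{1}{141}$ ($T = \frac{1}{5 + 136} = \frac{1}{141} \approx 0.0070922$)
$P = \frac{1}{141} \approx 0.0070922$
$f = -321283$ ($f = 2 - \left(89851 - -231434\right) = 2 - 321285 = -321283$)
$- f + \left(2 \left(-111\right) 263 + P\right) = \left(-1\right) \left(-321283\right) + \left(2 \left(-111\right) 263 + \frac{1}{141}\right) = 321283 + \left(\left(-222\right) 263 + \frac{1}{141}\right) = 321283 + \left(-58386 + \frac{1}{141}\right) = 321283 - \frac{8232425}{141} = \frac{37068478}{141}$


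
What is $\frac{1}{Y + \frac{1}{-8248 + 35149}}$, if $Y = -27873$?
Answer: $- \frac{26901}{749811572} \approx -3.5877 \cdot 10^{-5}$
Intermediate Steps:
$\frac{1}{Y + \frac{1}{-8248 + 35149}} = \frac{1}{-27873 + \frac{1}{-8248 + 35149}} = \frac{1}{-27873 + \frac{1}{26901}} = \frac{1}{- \frac{749811572}{26901}} = - \frac{26901}{749811572}$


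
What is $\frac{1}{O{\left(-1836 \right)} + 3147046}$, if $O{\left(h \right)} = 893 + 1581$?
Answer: $\frac{1}{3149520} \approx 3.1751 \cdot 10^{-7}$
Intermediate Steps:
$O{\left(h \right)} = 2474$
$\frac{1}{O{\left(-1836 \right)} + 3147046} = \frac{1}{2474 + 3147046} = \frac{1}{3149520}$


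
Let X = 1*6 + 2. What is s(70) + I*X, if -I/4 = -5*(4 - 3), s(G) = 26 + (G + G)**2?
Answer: 19786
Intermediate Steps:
s(G) = 26 + 4*G**2 (s(G) = 26 + (2*G)**2 = 26 + 4*G**2)
X = 8 (X = 6 + 2 = 8)
I = 20 (I = -(-20)*(4 - 3) = -(-20) = -4*(-5) = 20)
s(70) + I*X = (26 + 4*70**2) + 20*8 = (26 + 4*4900) + 160 = (26 + 19600) + 160 = 19626 + 160 = 19786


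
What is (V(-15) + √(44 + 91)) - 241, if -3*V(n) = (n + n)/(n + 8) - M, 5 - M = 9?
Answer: -5119/21 + 3*√15 ≈ -232.14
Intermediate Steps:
M = -4 (M = 5 - 1*9 = 5 - 9 = -4)
V(n) = -4/3 - 2*n/(3*(8 + n)) (V(n) = -((n + n)/(n + 8) - 1*(-4))/3 = -((2*n)/(8 + n) + 4)/3 = -(2*n/(8 + n) + 4)/3 = -(4 + 2*n/(8 + n))/3 = -4/3 - 2*n/(3*(8 + n)))
(V(-15) + √(44 + 91)) - 241 = (2*(-16 - 3*(-15))/(3*(8 - 15)) + √(44 + 91)) - 241 = ((⅔)*(-16 + 45)/(-7) + √135) - 241 = ((⅔)*(-⅐)*29 + 3*√15) - 241 = (-58/21 + 3*√15) - 241 = -5119/21 + 3*√15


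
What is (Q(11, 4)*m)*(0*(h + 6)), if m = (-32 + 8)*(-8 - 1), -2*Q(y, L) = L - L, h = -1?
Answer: 0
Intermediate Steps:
Q(y, L) = 0 (Q(y, L) = -(L - L)/2 = -1/2*0 = 0)
m = 216 (m = -24*(-9) = 216)
(Q(11, 4)*m)*(0*(h + 6)) = (0*216)*(0*(-1 + 6)) = 0*(0*5) = 0*0 = 0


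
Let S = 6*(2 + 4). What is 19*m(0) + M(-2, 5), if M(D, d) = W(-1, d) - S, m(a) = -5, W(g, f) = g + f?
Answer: -127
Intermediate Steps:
S = 36 (S = 6*6 = 36)
W(g, f) = f + g
M(D, d) = -37 + d (M(D, d) = (d - 1) - 1*36 = (-1 + d) - 36 = -37 + d)
19*m(0) + M(-2, 5) = 19*(-5) + (-37 + 5) = -95 - 32 = -127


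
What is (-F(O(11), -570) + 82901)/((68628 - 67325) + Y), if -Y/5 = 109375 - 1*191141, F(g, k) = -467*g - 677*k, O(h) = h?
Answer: -99284/136711 ≈ -0.72623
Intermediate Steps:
F(g, k) = -677*k - 467*g
Y = 408830 (Y = -5*(109375 - 1*191141) = -5*(109375 - 191141) = -5*(-81766) = 408830)
(-F(O(11), -570) + 82901)/((68628 - 67325) + Y) = (-(-677*(-570) - 467*11) + 82901)/((68628 - 67325) + 408830) = (-(385890 - 5137) + 82901)/(1303 + 408830) = (-1*380753 + 82901)/410133 = (-380753 + 82901)*(1/410133) = -297852*1/410133 = -99284/136711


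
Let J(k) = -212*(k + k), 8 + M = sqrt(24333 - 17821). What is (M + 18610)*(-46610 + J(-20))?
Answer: -709294260 - 152520*sqrt(407) ≈ -7.1237e+8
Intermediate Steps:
M = -8 + 4*sqrt(407) (M = -8 + sqrt(24333 - 17821) = -8 + sqrt(6512) = -8 + 4*sqrt(407) ≈ 72.697)
J(k) = -424*k
(M + 18610)*(-46610 + J(-20)) = ((-8 + 4*sqrt(407)) + 18610)*(-46610 - 424*(-20)) = (18602 + 4*sqrt(407))*(-46610 + 8480) = (18602 + 4*sqrt(407))*(-38130) = -709294260 - 152520*sqrt(407)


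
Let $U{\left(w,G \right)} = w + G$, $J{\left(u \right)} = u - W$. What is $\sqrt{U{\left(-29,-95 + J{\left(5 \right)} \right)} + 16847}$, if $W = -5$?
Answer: $\sqrt{16733} \approx 129.36$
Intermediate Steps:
$J{\left(u \right)} = 5 + u$ ($J{\left(u \right)} = u - -5 = u + 5 = 5 + u$)
$U{\left(w,G \right)} = G + w$
$\sqrt{U{\left(-29,-95 + J{\left(5 \right)} \right)} + 16847} = \sqrt{\left(\left(-95 + \left(5 + 5\right)\right) - 29\right) + 16847} = \sqrt{\left(\left(-95 + 10\right) - 29\right) + 16847} = \sqrt{\left(-85 - 29\right) + 16847} = \sqrt{-114 + 16847} = \sqrt{16733}$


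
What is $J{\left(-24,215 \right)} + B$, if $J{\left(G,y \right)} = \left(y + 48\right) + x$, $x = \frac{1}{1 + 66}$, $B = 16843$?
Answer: $\frac{1146103}{67} \approx 17106.0$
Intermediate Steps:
$x = \frac{1}{67} \approx 0.014925$
$J{\left(G,y \right)} = \frac{3217}{67} + y$ ($J{\left(G,y \right)} = \left(y + 48\right) + \frac{1}{67} = \left(48 + y\right) + \frac{1}{67} = \frac{3217}{67} + y$)
$J{\left(-24,215 \right)} + B = \left(\frac{3217}{67} + 215\right) + 16843 = \frac{17622}{67} + 16843 = \frac{1146103}{67}$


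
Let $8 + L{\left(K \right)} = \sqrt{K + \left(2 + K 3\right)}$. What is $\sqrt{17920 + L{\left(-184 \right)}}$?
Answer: $\sqrt{17912 + i \sqrt{734}} \approx 133.84 + 0.101 i$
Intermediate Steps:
$L{\left(K \right)} = -8 + \sqrt{2 + 4 K}$ ($L{\left(K \right)} = -8 + \sqrt{K + \left(2 + K 3\right)} = -8 + \sqrt{K + \left(2 + 3 K\right)} = -8 + \sqrt{2 + 4 K}$)
$\sqrt{17920 + L{\left(-184 \right)}} = \sqrt{17920 - \left(8 - \sqrt{2 + 4 \left(-184\right)}\right)} = \sqrt{17920 - \left(8 - \sqrt{2 - 736}\right)} = \sqrt{17920 - \left(8 - \sqrt{-734}\right)} = \sqrt{17920 - \left(8 - i \sqrt{734}\right)} = \sqrt{17912 + i \sqrt{734}}$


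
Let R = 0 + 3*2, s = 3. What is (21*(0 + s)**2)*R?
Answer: 1134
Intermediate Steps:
R = 6 (R = 0 + 6 = 6)
(21*(0 + s)**2)*R = (21*(0 + 3)**2)*6 = (21*3**2)*6 = (21*9)*6 = 189*6 = 1134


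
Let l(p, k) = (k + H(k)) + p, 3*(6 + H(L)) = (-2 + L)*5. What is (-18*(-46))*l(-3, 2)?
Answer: -5796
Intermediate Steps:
H(L) = -28/3 + 5*L/3 (H(L) = -6 + ((-2 + L)*5)/3 = -6 + (-10 + 5*L)/3 = -6 + (-10/3 + 5*L/3) = -28/3 + 5*L/3)
l(p, k) = -28/3 + p + 8*k/3 (l(p, k) = (k + (-28/3 + 5*k/3)) + p = (-28/3 + 8*k/3) + p = -28/3 + p + 8*k/3)
(-18*(-46))*l(-3, 2) = (-18*(-46))*(-28/3 - 3 + (8/3)*2) = 828*(-28/3 - 3 + 16/3) = 828*(-7) = -5796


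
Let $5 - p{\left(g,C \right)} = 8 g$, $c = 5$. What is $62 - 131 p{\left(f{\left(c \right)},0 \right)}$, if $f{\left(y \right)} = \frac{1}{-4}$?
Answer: $-855$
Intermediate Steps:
$f{\left(y \right)} = - \frac{1}{4}$
$p{\left(g,C \right)} = 5 - 8 g$
$62 - 131 p{\left(f{\left(c \right)},0 \right)} = 62 - 131 \left(5 - -2\right) = 62 - 131 \left(5 + 2\right) = 62 - 917 = -855$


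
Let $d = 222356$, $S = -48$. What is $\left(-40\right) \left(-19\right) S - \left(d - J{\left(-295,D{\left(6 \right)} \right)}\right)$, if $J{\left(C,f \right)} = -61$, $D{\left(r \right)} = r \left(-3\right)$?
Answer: $-258897$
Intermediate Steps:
$D{\left(r \right)} = - 3 r$
$\left(-40\right) \left(-19\right) S - \left(d - J{\left(-295,D{\left(6 \right)} \right)}\right) = \left(-40\right) \left(-19\right) \left(-48\right) - \left(222356 - -61\right) = 760 \left(-48\right) - \left(222356 + 61\right) = -36480 - 222417 = -258897$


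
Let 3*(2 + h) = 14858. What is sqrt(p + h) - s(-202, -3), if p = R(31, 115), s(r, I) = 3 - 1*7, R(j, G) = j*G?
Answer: 4 + sqrt(76641)/3 ≈ 96.280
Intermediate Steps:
R(j, G) = G*j
s(r, I) = -4 (s(r, I) = 3 - 7 = -4)
p = 3565 (p = 115*31 = 3565)
h = 14852/3 (h = -2 + (1/3)*14858 = -2 + 14858/3 = 14852/3 ≈ 4950.7)
sqrt(p + h) - s(-202, -3) = sqrt(3565 + 14852/3) - 1*(-4) = sqrt(25547/3) + 4 = sqrt(76641)/3 + 4 = 4 + sqrt(76641)/3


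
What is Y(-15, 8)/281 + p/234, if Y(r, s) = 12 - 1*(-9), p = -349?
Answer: -93155/65754 ≈ -1.4167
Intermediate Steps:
Y(r, s) = 21 (Y(r, s) = 12 + 9 = 21)
Y(-15, 8)/281 + p/234 = 21/281 - 349/234 = -93155/65754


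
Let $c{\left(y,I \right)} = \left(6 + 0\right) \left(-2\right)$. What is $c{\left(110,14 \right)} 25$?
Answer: $-300$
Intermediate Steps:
$c{\left(y,I \right)} = -12$ ($c{\left(y,I \right)} = 6 \left(-2\right) = -12$)
$c{\left(110,14 \right)} 25 = \left(-12\right) 25 = -300$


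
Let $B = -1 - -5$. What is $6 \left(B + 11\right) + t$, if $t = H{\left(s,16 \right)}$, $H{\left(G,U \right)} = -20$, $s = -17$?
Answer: $70$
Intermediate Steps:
$B = 4$ ($B = -1 + 5 = 4$)
$t = -20$
$6 \left(B + 11\right) + t = 6 \left(4 + 11\right) - 20 = 6 \cdot 15 - 20 = 90 - 20 = 70$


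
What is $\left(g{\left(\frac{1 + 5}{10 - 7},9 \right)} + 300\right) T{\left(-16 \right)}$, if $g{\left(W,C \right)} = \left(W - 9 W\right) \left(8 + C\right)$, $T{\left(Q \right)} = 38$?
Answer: $1064$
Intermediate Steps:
$g{\left(W,C \right)} = - 8 W \left(8 + C\right)$
$\left(g{\left(\frac{1 + 5}{10 - 7},9 \right)} + 300\right) T{\left(-16 \right)} = \left(- 8 \frac{1 + 5}{10 - 7} \left(8 + 9\right) + 300\right) 38 = \left(\left(-8\right) \frac{6}{3} \cdot 17 + 300\right) 38 = \left(\left(-8\right) 6 \cdot \frac{1}{3} \cdot 17 + 300\right) 38 = \left(\left(-8\right) 2 \cdot 17 + 300\right) 38 = \left(-272 + 300\right) 38 = 28 \cdot 38 = 1064$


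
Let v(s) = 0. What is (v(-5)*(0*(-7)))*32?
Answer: 0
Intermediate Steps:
(v(-5)*(0*(-7)))*32 = (0*(0*(-7)))*32 = (0*0)*32 = 0*32 = 0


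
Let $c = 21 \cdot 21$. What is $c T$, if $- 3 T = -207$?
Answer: $30429$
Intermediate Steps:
$c = 441$
$T = 69$ ($T = \left(- \frac{1}{3}\right) \left(-207\right) = 69$)
$c T = 441 \cdot 69 = 30429$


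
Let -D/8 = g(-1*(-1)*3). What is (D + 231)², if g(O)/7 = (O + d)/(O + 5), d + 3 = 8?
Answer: 30625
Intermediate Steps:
d = 5 (d = -3 + 8 = 5)
g(O) = 7 (g(O) = 7*((O + 5)/(O + 5)) = 7*((5 + O)/(5 + O)) = 7*1 = 7)
D = -56 (D = -8*7 = -56)
(D + 231)² = (-56 + 231)² = 175² = 30625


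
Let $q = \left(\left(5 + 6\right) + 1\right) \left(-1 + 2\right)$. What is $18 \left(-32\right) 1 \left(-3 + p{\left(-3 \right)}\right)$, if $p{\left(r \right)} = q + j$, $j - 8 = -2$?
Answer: $-8640$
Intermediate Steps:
$j = 6$ ($j = 8 - 2 = 6$)
$q = 12$ ($q = \left(11 + 1\right) 1 = 12 \cdot 1 = 12$)
$p{\left(r \right)} = 18$ ($p{\left(r \right)} = 12 + 6 = 18$)
$18 \left(-32\right) 1 \left(-3 + p{\left(-3 \right)}\right) = 18 \left(-32\right) 1 \left(-3 + 18\right) = - 576 \cdot 1 \cdot 15 = \left(-576\right) 15 = -8640$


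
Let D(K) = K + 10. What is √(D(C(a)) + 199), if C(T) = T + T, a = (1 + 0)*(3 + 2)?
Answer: √219 ≈ 14.799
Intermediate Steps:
a = 5 (a = 1*5 = 5)
C(T) = 2*T
D(K) = 10 + K
√(D(C(a)) + 199) = √((10 + 2*5) + 199) = √((10 + 10) + 199) = √(20 + 199) = √219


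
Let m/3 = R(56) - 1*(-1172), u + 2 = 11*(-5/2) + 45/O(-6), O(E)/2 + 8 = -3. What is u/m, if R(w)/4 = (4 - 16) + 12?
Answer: -347/38676 ≈ -0.0089720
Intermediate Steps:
O(E) = -22 (O(E) = -16 + 2*(-3) = -16 - 6 = -22)
R(w) = 0 (R(w) = 4*((4 - 16) + 12) = 4*(-12 + 12) = 4*0 = 0)
u = -347/11 (u = -2 + (11*(-5/2) + 45/(-22)) = -2 + (11*(-5*½) - 1/22*45) = -2 + (11*(-5/2) - 45/22) = -2 + (-55/2 - 45/22) = -2 - 325/11 = -347/11 ≈ -31.545)
m = 3516 (m = 3*(0 - 1*(-1172)) = 3*(0 + 1172) = 3*1172 = 3516)
u/m = -347/11/3516 = -347/11*1/3516 = -347/38676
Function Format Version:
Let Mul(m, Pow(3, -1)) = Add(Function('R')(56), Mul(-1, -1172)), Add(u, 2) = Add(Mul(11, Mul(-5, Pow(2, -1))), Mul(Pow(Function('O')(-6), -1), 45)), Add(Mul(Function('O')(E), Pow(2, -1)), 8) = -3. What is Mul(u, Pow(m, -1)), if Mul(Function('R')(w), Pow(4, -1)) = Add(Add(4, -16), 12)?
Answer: Rational(-347, 38676) ≈ -0.0089720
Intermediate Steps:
Function('O')(E) = -22 (Function('O')(E) = Add(-16, Mul(2, -3)) = Add(-16, -6) = -22)
Function('R')(w) = 0 (Function('R')(w) = Mul(4, Add(Add(4, -16), 12)) = Mul(4, Add(-12, 12)) = Mul(4, 0) = 0)
u = Rational(-347, 11) (u = Add(-2, Add(Mul(11, Mul(-5, Pow(2, -1))), Mul(Pow(-22, -1), 45))) = Add(-2, Add(Mul(11, Mul(-5, Rational(1, 2))), Mul(Rational(-1, 22), 45))) = Add(-2, Add(Mul(11, Rational(-5, 2)), Rational(-45, 22))) = Add(-2, Add(Rational(-55, 2), Rational(-45, 22))) = Add(-2, Rational(-325, 11)) = Rational(-347, 11) ≈ -31.545)
m = 3516 (m = Mul(3, Add(0, Mul(-1, -1172))) = Mul(3, Add(0, 1172)) = Mul(3, 1172) = 3516)
Mul(u, Pow(m, -1)) = Mul(Rational(-347, 11), Pow(3516, -1)) = Mul(Rational(-347, 11), Rational(1, 3516)) = Rational(-347, 38676)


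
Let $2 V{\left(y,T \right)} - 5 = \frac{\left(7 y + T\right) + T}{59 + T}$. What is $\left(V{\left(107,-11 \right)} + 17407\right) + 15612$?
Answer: $\frac{3170791}{96} \approx 33029.0$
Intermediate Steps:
$V{\left(y,T \right)} = \frac{5}{2} + \frac{2 T + 7 y}{2 \left(59 + T\right)}$ ($V{\left(y,T \right)} = \frac{5}{2} + \frac{\left(\left(7 y + T\right) + T\right) \frac{1}{59 + T}}{2} = \frac{5}{2} + \frac{\left(\left(T + 7 y\right) + T\right) \frac{1}{59 + T}}{2} = \frac{5}{2} + \frac{\left(2 T + 7 y\right) \frac{1}{59 + T}}{2} = \frac{5}{2} + \frac{\frac{1}{59 + T} \left(2 T + 7 y\right)}{2} = \frac{5}{2} + \frac{2 T + 7 y}{2 \left(59 + T\right)}$)
$\left(V{\left(107,-11 \right)} + 17407\right) + 15612 = \left(\frac{295 + 7 \left(-11\right) + 7 \cdot 107}{2 \left(59 - 11\right)} + 17407\right) + 15612 = \left(\frac{295 - 77 + 749}{2 \cdot 48} + 17407\right) + 15612 = \left(\frac{1}{2} \cdot \frac{1}{48} \cdot 967 + 17407\right) + 15612 = \left(\frac{967}{96} + 17407\right) + 15612 = \frac{1672039}{96} + 15612 = \frac{3170791}{96}$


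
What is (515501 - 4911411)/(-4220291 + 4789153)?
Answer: -2197955/284431 ≈ -7.7276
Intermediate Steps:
(515501 - 4911411)/(-4220291 + 4789153) = -4395910/568862 = -4395910*1/568862 = -2197955/284431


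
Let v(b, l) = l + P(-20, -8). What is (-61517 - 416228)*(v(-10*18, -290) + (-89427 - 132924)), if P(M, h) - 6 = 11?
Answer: 106357502880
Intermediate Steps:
P(M, h) = 17 (P(M, h) = 6 + 11 = 17)
v(b, l) = 17 + l (v(b, l) = l + 17 = 17 + l)
(-61517 - 416228)*(v(-10*18, -290) + (-89427 - 132924)) = (-61517 - 416228)*((17 - 290) + (-89427 - 132924)) = -477745*(-273 - 222351) = -477745*(-222624) = 106357502880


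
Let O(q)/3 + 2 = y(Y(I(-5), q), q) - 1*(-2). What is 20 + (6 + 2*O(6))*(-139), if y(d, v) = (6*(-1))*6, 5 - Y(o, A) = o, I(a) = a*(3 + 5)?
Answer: 29210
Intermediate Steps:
I(a) = 8*a (I(a) = a*8 = 8*a)
Y(o, A) = 5 - o
y(d, v) = -36 (y(d, v) = -6*6 = -36)
O(q) = -108 (O(q) = -6 + 3*(-36 - 1*(-2)) = -6 + 3*(-36 + 2) = -6 + 3*(-34) = -6 - 102 = -108)
20 + (6 + 2*O(6))*(-139) = 20 + (6 + 2*(-108))*(-139) = 20 + (6 - 216)*(-139) = 20 - 210*(-139) = 20 + 29190 = 29210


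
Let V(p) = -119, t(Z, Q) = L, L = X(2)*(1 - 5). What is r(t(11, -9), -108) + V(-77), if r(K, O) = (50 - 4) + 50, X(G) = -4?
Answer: -23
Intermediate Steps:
L = 16 (L = -4*(1 - 5) = -4*(-4) = 16)
t(Z, Q) = 16
r(K, O) = 96 (r(K, O) = 46 + 50 = 96)
r(t(11, -9), -108) + V(-77) = 96 - 119 = -23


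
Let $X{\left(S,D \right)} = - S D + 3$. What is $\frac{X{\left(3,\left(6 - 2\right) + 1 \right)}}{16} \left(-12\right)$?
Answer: $9$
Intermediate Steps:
$X{\left(S,D \right)} = 3 - D S$ ($X{\left(S,D \right)} = - D S + 3 = 3 - D S$)
$\frac{X{\left(3,\left(6 - 2\right) + 1 \right)}}{16} \left(-12\right) = \frac{3 - \left(\left(6 - 2\right) + 1\right) 3}{16} \left(-12\right) = \frac{3 - \left(4 + 1\right) 3}{16} \left(-12\right) = \frac{3 - 5 \cdot 3}{16} \left(-12\right) = \frac{3 - 15}{16} \left(-12\right) = \frac{1}{16} \left(-12\right) \left(-12\right) = \left(- \frac{3}{4}\right) \left(-12\right) = 9$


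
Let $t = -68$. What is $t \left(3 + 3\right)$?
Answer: $-408$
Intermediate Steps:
$t \left(3 + 3\right) = - 68 \left(3 + 3\right) = \left(-68\right) 6 = -408$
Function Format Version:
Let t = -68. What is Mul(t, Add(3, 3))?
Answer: -408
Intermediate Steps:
Mul(t, Add(3, 3)) = Mul(-68, Add(3, 3)) = Mul(-68, 6) = -408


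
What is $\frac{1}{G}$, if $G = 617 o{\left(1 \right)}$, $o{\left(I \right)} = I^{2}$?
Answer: $\frac{1}{617} \approx 0.0016207$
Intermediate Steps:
$G = 617$ ($G = 617 \cdot 1^{2} = 617 \cdot 1 = 617$)
$\frac{1}{G} = \frac{1}{617}$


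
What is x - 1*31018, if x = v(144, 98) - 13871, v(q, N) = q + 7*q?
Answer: -43737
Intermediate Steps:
v(q, N) = 8*q
x = -12719 (x = 8*144 - 13871 = 1152 - 13871 = -12719)
x - 1*31018 = -12719 - 1*31018 = -12719 - 31018 = -43737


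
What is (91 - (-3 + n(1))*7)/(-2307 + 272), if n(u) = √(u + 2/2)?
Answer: -112/2035 + 7*√2/2035 ≈ -0.050172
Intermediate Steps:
n(u) = √(1 + u) (n(u) = √(u + 2*(½)) = √(u + 1) = √(1 + u))
(91 - (-3 + n(1))*7)/(-2307 + 272) = (91 - (-3 + √(1 + 1))*7)/(-2307 + 272) = (91 - (-3 + √2)*7)/(-2035) = -(91 - (-21 + 7*√2))/2035 = -(91 + (21 - 7*√2))/2035 = -(112 - 7*√2)/2035 = -112/2035 + 7*√2/2035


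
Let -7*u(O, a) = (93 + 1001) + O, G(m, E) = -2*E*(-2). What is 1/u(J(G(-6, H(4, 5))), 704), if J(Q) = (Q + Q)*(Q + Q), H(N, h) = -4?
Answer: -7/2118 ≈ -0.0033050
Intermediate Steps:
G(m, E) = 4*E
J(Q) = 4*Q**2 (J(Q) = (2*Q)*(2*Q) = 4*Q**2)
u(O, a) = -1094/7 - O/7 (u(O, a) = -((93 + 1001) + O)/7 = -(1094 + O)/7 = -1094/7 - O/7)
1/u(J(G(-6, H(4, 5))), 704) = 1/(-1094/7 - 4*(4*(-4))**2/7) = 1/(-1094/7 - 4*(-16)**2/7) = 1/(-1094/7 - 4*256/7) = 1/(-1094/7 - 1/7*1024) = 1/(-1094/7 - 1024/7) = 1/(-2118/7) = -7/2118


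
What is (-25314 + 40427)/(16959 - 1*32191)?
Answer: -127/128 ≈ -0.99219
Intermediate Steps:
(-25314 + 40427)/(16959 - 1*32191) = 15113/(16959 - 32191) = 15113/(-15232) = 15113*(-1/15232) = -127/128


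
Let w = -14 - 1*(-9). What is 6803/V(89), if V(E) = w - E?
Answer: -6803/94 ≈ -72.372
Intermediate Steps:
w = -5 (w = -14 + 9 = -5)
V(E) = -5 - E
6803/V(89) = 6803/(-5 - 1*89) = 6803/(-5 - 89) = 6803/(-94) = 6803*(-1/94) = -6803/94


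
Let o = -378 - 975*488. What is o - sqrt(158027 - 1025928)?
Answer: -476178 - I*sqrt(867901) ≈ -4.7618e+5 - 931.61*I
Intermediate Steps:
o = -476178 (o = -378 - 475800 = -476178)
o - sqrt(158027 - 1025928) = -476178 - sqrt(158027 - 1025928) = -476178 - sqrt(-867901) = -476178 - I*sqrt(867901)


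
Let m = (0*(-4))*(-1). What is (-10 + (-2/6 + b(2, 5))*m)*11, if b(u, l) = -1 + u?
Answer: -110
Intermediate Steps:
m = 0 (m = 0*(-1) = 0)
(-10 + (-2/6 + b(2, 5))*m)*11 = (-10 + (-2/6 + (-1 + 2))*0)*11 = (-10 + (-2*1/6 + 1)*0)*11 = (-10 + (-1/3 + 1)*0)*11 = (-10 + (2/3)*0)*11 = (-10 + 0)*11 = -10*11 = -110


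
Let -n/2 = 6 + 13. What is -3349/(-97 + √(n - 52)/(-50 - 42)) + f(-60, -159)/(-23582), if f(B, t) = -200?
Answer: 16213988065036/469505039003 - 462162*I*√10/39818933 ≈ 34.534 - 0.036703*I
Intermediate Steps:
n = -38 (n = -2*(6 + 13) = -2*19 = -38)
-3349/(-97 + √(n - 52)/(-50 - 42)) + f(-60, -159)/(-23582) = -3349/(-97 + √(-38 - 52)/(-50 - 42)) - 200/(-23582) = -3349/(-97 + √(-90)/(-92)) - 200*(-1/23582) = -3349/(-97 + (3*I*√10)*(-1/92)) + 100/11791 = -3349/(-97 - 3*I*√10/92) + 100/11791 = 100/11791 - 3349/(-97 - 3*I*√10/92)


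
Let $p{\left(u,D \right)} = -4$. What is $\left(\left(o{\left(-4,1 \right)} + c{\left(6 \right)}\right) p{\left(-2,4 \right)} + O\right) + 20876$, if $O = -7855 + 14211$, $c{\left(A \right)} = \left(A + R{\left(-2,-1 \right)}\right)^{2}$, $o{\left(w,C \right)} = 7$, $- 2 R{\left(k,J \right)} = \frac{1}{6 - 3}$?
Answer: $\frac{243611}{9} \approx 27068.0$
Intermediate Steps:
$R{\left(k,J \right)} = - \frac{1}{6}$ ($R{\left(k,J \right)} = - \frac{1}{2 \left(6 - 3\right)} = - \frac{1}{2 \cdot 3} = \left(- \frac{1}{2}\right) \frac{1}{3} = - \frac{1}{6}$)
$c{\left(A \right)} = \left(- \frac{1}{6} + A\right)^{2}$ ($c{\left(A \right)} = \left(A - \frac{1}{6}\right)^{2} = \left(- \frac{1}{6} + A\right)^{2}$)
$O = 6356$
$\left(\left(o{\left(-4,1 \right)} + c{\left(6 \right)}\right) p{\left(-2,4 \right)} + O\right) + 20876 = \left(\left(7 + \frac{\left(-1 + 6 \cdot 6\right)^{2}}{36}\right) \left(-4\right) + 6356\right) + 20876 = \left(\left(7 + \frac{\left(-1 + 36\right)^{2}}{36}\right) \left(-4\right) + 6356\right) + 20876 = \left(\left(7 + \frac{35^{2}}{36}\right) \left(-4\right) + 6356\right) + 20876 = \left(\left(7 + \frac{1}{36} \cdot 1225\right) \left(-4\right) + 6356\right) + 20876 = \left(\left(7 + \frac{1225}{36}\right) \left(-4\right) + 6356\right) + 20876 = \left(\frac{1477}{36} \left(-4\right) + 6356\right) + 20876 = \left(- \frac{1477}{9} + 6356\right) + 20876 = \frac{55727}{9} + 20876 = \frac{243611}{9}$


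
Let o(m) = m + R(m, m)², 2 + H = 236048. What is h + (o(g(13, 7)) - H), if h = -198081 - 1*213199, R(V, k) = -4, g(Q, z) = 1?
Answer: -647309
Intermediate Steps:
H = 236046 (H = -2 + 236048 = 236046)
h = -411280 (h = -198081 - 213199 = -411280)
o(m) = 16 + m (o(m) = m + (-4)² = m + 16 = 16 + m)
h + (o(g(13, 7)) - H) = -411280 + ((16 + 1) - 1*236046) = -411280 + (17 - 236046) = -411280 - 236029 = -647309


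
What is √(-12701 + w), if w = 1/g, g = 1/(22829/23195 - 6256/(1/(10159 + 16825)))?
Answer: I*√90828991777936470/23195 ≈ 12993.0*I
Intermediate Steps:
g = -23195/3915592090451 (g = 1/(22829*(1/23195) - 6256/(1/26984)) = 1/(22829/23195 - 6256/1/26984) = 1/(22829/23195 - 6256*26984) = 1/(22829/23195 - 168811904) = 1/(-3915592090451/23195) = -23195/3915592090451 ≈ -5.9238e-9)
w = -3915592090451/23195 (w = 1/(-23195/3915592090451) = -3915592090451/23195 ≈ -1.6881e+8)
√(-12701 + w) = √(-12701 - 3915592090451/23195) = √(-3915886690146/23195) = I*√90828991777936470/23195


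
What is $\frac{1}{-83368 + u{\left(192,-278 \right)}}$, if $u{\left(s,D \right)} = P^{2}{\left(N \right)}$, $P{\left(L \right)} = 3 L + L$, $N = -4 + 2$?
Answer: $- \frac{1}{83304} \approx -1.2004 \cdot 10^{-5}$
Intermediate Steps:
$N = -2$
$P{\left(L \right)} = 4 L$
$u{\left(s,D \right)} = 64$ ($u{\left(s,D \right)} = \left(4 \left(-2\right)\right)^{2} = \left(-8\right)^{2} = 64$)
$\frac{1}{-83368 + u{\left(192,-278 \right)}} = \frac{1}{-83368 + 64} = \frac{1}{-83304} = - \frac{1}{83304}$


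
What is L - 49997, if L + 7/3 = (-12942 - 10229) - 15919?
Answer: -267268/3 ≈ -89089.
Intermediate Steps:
L = -117277/3 (L = -7/3 + ((-12942 - 10229) - 15919) = -7/3 + (-23171 - 15919) = -7/3 - 39090 = -117277/3 ≈ -39092.)
L - 49997 = -117277/3 - 49997 = -267268/3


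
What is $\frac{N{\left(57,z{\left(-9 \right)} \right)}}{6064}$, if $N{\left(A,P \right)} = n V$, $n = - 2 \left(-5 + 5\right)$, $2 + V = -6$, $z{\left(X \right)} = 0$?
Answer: $0$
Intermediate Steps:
$V = -8$ ($V = -2 - 6 = -8$)
$n = 0$ ($n = \left(-2\right) 0 = 0$)
$N{\left(A,P \right)} = 0$ ($N{\left(A,P \right)} = 0 \left(-8\right) = 0$)
$\frac{N{\left(57,z{\left(-9 \right)} \right)}}{6064} = \frac{0}{6064} = 0 \cdot \frac{1}{6064} = 0$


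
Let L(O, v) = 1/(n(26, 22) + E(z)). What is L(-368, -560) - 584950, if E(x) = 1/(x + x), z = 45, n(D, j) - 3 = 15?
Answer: -948203860/1621 ≈ -5.8495e+5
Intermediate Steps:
n(D, j) = 18 (n(D, j) = 3 + 15 = 18)
E(x) = 1/(2*x)
L(O, v) = 90/1621 (L(O, v) = 1/(18 + (1/2)/45) = 1/(18 + (1/2)*(1/45)) = 1/(18 + 1/90) = 1/(1621/90) = 90/1621)
L(-368, -560) - 584950 = 90/1621 - 584950 = -948203860/1621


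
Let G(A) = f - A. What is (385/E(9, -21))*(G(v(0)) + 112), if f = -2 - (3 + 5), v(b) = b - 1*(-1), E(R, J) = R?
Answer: 38885/9 ≈ 4320.6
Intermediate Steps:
v(b) = 1 + b (v(b) = b + 1 = 1 + b)
f = -10 (f = -2 - 1*8 = -2 - 8 = -10)
G(A) = -10 - A
(385/E(9, -21))*(G(v(0)) + 112) = (385/9)*((-10 - (1 + 0)) + 112) = (385*(⅑))*((-10 - 1*1) + 112) = 385*((-10 - 1) + 112)/9 = 385*(-11 + 112)/9 = (385/9)*101 = 38885/9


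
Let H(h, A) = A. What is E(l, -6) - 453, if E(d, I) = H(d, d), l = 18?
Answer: -435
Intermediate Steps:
E(d, I) = d
E(l, -6) - 453 = 18 - 453 = -435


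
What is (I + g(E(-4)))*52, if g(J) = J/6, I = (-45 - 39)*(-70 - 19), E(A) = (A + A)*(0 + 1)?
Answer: 1166048/3 ≈ 3.8868e+5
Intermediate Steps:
E(A) = 2*A (E(A) = (2*A)*1 = 2*A)
I = 7476 (I = -84*(-89) = 7476)
g(J) = J/6 (g(J) = J*(⅙) = J/6)
(I + g(E(-4)))*52 = (7476 + (2*(-4))/6)*52 = (7476 + (⅙)*(-8))*52 = (7476 - 4/3)*52 = (22424/3)*52 = 1166048/3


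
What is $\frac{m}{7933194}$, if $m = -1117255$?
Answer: $- \frac{1117255}{7933194} \approx -0.14083$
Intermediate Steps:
$\frac{m}{7933194} = - \frac{1117255}{7933194}$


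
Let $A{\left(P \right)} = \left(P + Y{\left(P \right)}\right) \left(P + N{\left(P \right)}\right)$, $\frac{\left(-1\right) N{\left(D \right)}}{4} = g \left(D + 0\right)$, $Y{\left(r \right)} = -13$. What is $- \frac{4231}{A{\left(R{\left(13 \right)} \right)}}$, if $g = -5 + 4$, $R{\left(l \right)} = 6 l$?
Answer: $- \frac{4231}{25350} \approx -0.1669$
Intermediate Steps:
$g = -1$
$N{\left(D \right)} = 4 D$ ($N{\left(D \right)} = - 4 \left(- (D + 0)\right) = - 4 \left(- D\right) = 4 D$)
$A{\left(P \right)} = 5 P \left(-13 + P\right)$ ($A{\left(P \right)} = \left(P - 13\right) \left(P + 4 P\right) = \left(-13 + P\right) 5 P = 5 P \left(-13 + P\right)$)
$- \frac{4231}{A{\left(R{\left(13 \right)} \right)}} = - \frac{4231}{5 \cdot 6 \cdot 13 \left(-13 + 6 \cdot 13\right)} = - \frac{4231}{5 \cdot 78 \left(-13 + 78\right)} = - \frac{4231}{5 \cdot 78 \cdot 65} = - \frac{4231}{25350}$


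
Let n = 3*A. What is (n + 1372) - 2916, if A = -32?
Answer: -1640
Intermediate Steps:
n = -96 (n = 3*(-32) = -96)
(n + 1372) - 2916 = (-96 + 1372) - 2916 = 1276 - 2916 = -1640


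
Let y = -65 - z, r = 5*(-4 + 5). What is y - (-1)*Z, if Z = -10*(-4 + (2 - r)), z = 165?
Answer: -160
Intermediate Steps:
r = 5 (r = 5*1 = 5)
Z = 70 (Z = -10*(-4 + (2 - 1*5)) = -10*(-4 + (2 - 5)) = -10*(-4 - 3) = -10*(-7) = 70)
y = -230 (y = -65 - 1*165 = -65 - 165 = -230)
y - (-1)*Z = -230 - (-1)*70 = -230 - 1*(-70) = -230 + 70 = -160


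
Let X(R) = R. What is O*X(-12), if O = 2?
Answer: -24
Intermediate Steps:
O*X(-12) = 2*(-12) = -24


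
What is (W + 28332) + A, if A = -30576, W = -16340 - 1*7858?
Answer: -26442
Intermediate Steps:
W = -24198 (W = -16340 - 7858 = -24198)
(W + 28332) + A = (-24198 + 28332) - 30576 = 4134 - 30576 = -26442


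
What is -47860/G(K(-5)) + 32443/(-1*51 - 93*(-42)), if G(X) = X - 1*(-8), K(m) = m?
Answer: -20489219/1285 ≈ -15945.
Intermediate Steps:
G(X) = 8 + X (G(X) = X + 8 = 8 + X)
-47860/G(K(-5)) + 32443/(-1*51 - 93*(-42)) = -47860/(8 - 5) + 32443/(-1*51 - 93*(-42)) = -47860/3 + 32443/(-51 + 3906) = -47860*⅓ + 32443/3855 = -47860/3 + 32443*(1/3855) = -47860/3 + 32443/3855 = -20489219/1285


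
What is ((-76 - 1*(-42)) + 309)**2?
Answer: 75625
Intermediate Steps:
((-76 - 1*(-42)) + 309)**2 = ((-76 + 42) + 309)**2 = (-34 + 309)**2 = 275**2 = 75625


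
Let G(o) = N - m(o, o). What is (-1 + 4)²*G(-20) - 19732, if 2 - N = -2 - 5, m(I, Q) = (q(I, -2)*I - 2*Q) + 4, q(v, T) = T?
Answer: -20407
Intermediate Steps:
m(I, Q) = 4 - 2*I - 2*Q (m(I, Q) = (-2*I - 2*Q) + 4 = 4 - 2*I - 2*Q)
N = 9 (N = 2 - (-2 - 5) = 2 - 1*(-7) = 2 + 7 = 9)
G(o) = 5 + 4*o (G(o) = 9 - (4 - 2*o - 2*o) = 9 - (4 - 4*o) = 9 + (-4 + 4*o) = 5 + 4*o)
(-1 + 4)²*G(-20) - 19732 = (-1 + 4)²*(5 + 4*(-20)) - 19732 = 3²*(5 - 80) - 19732 = 9*(-75) - 19732 = -675 - 19732 = -20407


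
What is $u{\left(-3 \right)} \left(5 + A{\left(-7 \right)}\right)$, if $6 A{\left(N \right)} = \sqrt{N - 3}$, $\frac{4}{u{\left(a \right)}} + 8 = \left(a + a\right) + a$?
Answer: $- \frac{20}{17} - \frac{2 i \sqrt{10}}{51} \approx -1.1765 - 0.12401 i$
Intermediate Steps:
$u{\left(a \right)} = \frac{4}{-8 + 3 a}$ ($u{\left(a \right)} = \frac{4}{-8 + \left(\left(a + a\right) + a\right)} = \frac{4}{-8 + \left(2 a + a\right)} = \frac{4}{-8 + 3 a}$)
$A{\left(N \right)} = \frac{\sqrt{-3 + N}}{6}$ ($A{\left(N \right)} = \frac{\sqrt{N - 3}}{6} = \frac{\sqrt{-3 + N}}{6}$)
$u{\left(-3 \right)} \left(5 + A{\left(-7 \right)}\right) = \frac{4}{-8 + 3 \left(-3\right)} \left(5 + \frac{\sqrt{-3 - 7}}{6}\right) = \frac{4}{-8 - 9} \left(5 + \frac{\sqrt{-10}}{6}\right) = \frac{4}{-17} \left(5 + \frac{i \sqrt{10}}{6}\right) = 4 \left(- \frac{1}{17}\right) \left(5 + \frac{i \sqrt{10}}{6}\right) = - \frac{4 \left(5 + \frac{i \sqrt{10}}{6}\right)}{17} = - \frac{20}{17} - \frac{2 i \sqrt{10}}{51}$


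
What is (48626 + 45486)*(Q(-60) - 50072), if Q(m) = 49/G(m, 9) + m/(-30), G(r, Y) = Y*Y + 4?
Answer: -23560667936/5 ≈ -4.7121e+9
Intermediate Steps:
G(r, Y) = 4 + Y² (G(r, Y) = Y² + 4 = 4 + Y²)
Q(m) = 49/85 - m/30 (Q(m) = 49/(4 + 9²) + m/(-30) = 49/(4 + 81) + m*(-1/30) = 49/85 - m/30)
(48626 + 45486)*(Q(-60) - 50072) = (48626 + 45486)*((49/85 - 1/30*(-60)) - 50072) = 94112*((49/85 + 2) - 50072) = 94112*(219/85 - 50072) = 94112*(-4255901/85) = -23560667936/5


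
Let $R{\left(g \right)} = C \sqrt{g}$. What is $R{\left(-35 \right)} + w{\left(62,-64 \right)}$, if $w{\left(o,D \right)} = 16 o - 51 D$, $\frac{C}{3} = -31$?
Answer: $4256 - 93 i \sqrt{35} \approx 4256.0 - 550.2 i$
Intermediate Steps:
$C = -93$ ($C = 3 \left(-31\right) = -93$)
$w{\left(o,D \right)} = - 51 D + 16 o$
$R{\left(g \right)} = - 93 \sqrt{g}$
$R{\left(-35 \right)} + w{\left(62,-64 \right)} = - 93 \sqrt{-35} + \left(\left(-51\right) \left(-64\right) + 16 \cdot 62\right) = - 93 i \sqrt{35} + \left(3264 + 992\right) = - 93 i \sqrt{35} + 4256 = 4256 - 93 i \sqrt{35}$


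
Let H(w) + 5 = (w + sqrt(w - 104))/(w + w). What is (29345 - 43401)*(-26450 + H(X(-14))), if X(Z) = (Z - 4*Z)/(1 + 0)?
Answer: 371844452 - 502*I*sqrt(62)/3 ≈ 3.7184e+8 - 1317.6*I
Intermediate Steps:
X(Z) = -3*Z (X(Z) = -3*Z/1 = -3*Z*1 = -3*Z)
H(w) = -5 + (w + sqrt(-104 + w))/(2*w) (H(w) = -5 + (w + sqrt(w - 104))/(w + w) = -5 + (w + sqrt(-104 + w))/((2*w)) = -5 + (w + sqrt(-104 + w))*(1/(2*w)) = -5 + (w + sqrt(-104 + w))/(2*w))
(29345 - 43401)*(-26450 + H(X(-14))) = (29345 - 43401)*(-26450 + (sqrt(-104 - 3*(-14)) - (-27)*(-14))/(2*((-3*(-14))))) = -14056*(-26450 + (1/2)*(sqrt(-104 + 42) - 9*42)/42) = -14056*(-26450 + (1/2)*(1/42)*(sqrt(-62) - 378)) = -14056*(-26450 + (1/2)*(1/42)*(I*sqrt(62) - 378)) = -14056*(-26450 + (1/2)*(1/42)*(-378 + I*sqrt(62))) = -14056*(-26450 + (-9/2 + I*sqrt(62)/84)) = -14056*(-52909/2 + I*sqrt(62)/84) = 371844452 - 502*I*sqrt(62)/3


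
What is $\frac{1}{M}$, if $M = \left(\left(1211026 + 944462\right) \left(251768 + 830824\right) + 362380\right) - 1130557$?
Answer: $\frac{1}{2333513296719} \approx 4.2854 \cdot 10^{-13}$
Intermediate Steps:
$M = 2333513296719$ ($M = \left(2155488 \cdot 1082592 + 362380\right) - 1130557 = \left(2333514064896 + 362380\right) - 1130557 = 2333514427276 - 1130557 = 2333513296719$)
$\frac{1}{M} = \frac{1}{2333513296719}$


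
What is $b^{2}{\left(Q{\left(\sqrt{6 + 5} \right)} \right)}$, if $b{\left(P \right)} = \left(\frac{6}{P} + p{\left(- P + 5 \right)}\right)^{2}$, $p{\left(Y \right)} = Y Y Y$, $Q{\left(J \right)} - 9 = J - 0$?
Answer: $\frac{17571533378567393}{1500625} + \frac{5298016655131728 \sqrt{11}}{1500625} \approx 2.3419 \cdot 10^{10}$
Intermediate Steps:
$Q{\left(J \right)} = 9 + J$ ($Q{\left(J \right)} = 9 + \left(J - 0\right) = 9 + \left(J + 0\right) = 9 + J$)
$p{\left(Y \right)} = Y^{3}$ ($p{\left(Y \right)} = Y^{2} Y = Y^{3}$)
$b{\left(P \right)} = \left(\left(5 - P\right)^{3} + \frac{6}{P}\right)^{2}$ ($b{\left(P \right)} = \left(\frac{6}{P} + \left(- P + 5\right)^{3}\right)^{2} = \left(\frac{6}{P} + \left(5 - P\right)^{3}\right)^{2} = \left(\left(5 - P\right)^{3} + \frac{6}{P}\right)^{2}$)
$b^{2}{\left(Q{\left(\sqrt{6 + 5} \right)} \right)} = \left(\frac{\left(-6 + \left(9 + \sqrt{6 + 5}\right) \left(-5 + \left(9 + \sqrt{6 + 5}\right)\right)^{3}\right)^{2}}{\left(9 + \sqrt{6 + 5}\right)^{2}}\right)^{2} = \left(\frac{\left(-6 + \left(9 + \sqrt{11}\right) \left(-5 + \left(9 + \sqrt{11}\right)\right)^{3}\right)^{2}}{\left(9 + \sqrt{11}\right)^{2}}\right)^{2} = \left(\frac{\left(-6 + \left(9 + \sqrt{11}\right) \left(4 + \sqrt{11}\right)^{3}\right)^{2}}{\left(9 + \sqrt{11}\right)^{2}}\right)^{2} = \left(\frac{\left(-6 + \left(4 + \sqrt{11}\right)^{3} \left(9 + \sqrt{11}\right)\right)^{2}}{\left(9 + \sqrt{11}\right)^{2}}\right)^{2} = \frac{\left(-6 + \left(4 + \sqrt{11}\right)^{3} \left(9 + \sqrt{11}\right)\right)^{4}}{\left(9 + \sqrt{11}\right)^{4}}$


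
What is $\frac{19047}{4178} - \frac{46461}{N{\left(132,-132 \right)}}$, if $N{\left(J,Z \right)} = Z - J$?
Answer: $\frac{33190411}{183832} \approx 180.55$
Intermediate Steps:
$\frac{19047}{4178} - \frac{46461}{N{\left(132,-132 \right)}} = \frac{19047}{4178} - \frac{46461}{-132 - 132} = 19047 \cdot \frac{1}{4178} - \frac{46461}{-132 - 132} = \frac{19047}{4178} - \frac{46461}{-264} = \frac{19047}{4178} - - \frac{15487}{88} = \frac{19047}{4178} + \frac{15487}{88} = \frac{33190411}{183832}$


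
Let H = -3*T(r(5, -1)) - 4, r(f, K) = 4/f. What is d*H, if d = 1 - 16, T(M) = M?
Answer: 96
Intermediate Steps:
d = -15
H = -32/5 (H = -12/5 - 4 = -32/5 ≈ -6.4000)
d*H = -15*(-32/5) = 96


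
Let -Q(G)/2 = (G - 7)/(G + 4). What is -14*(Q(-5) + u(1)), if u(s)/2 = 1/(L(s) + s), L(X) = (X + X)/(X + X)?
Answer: 322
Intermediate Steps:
L(X) = 1 (L(X) = (2*X)/((2*X)) = (2*X)*(1/(2*X)) = 1)
Q(G) = -2*(-7 + G)/(4 + G) (Q(G) = -2*(G - 7)/(G + 4) = -2*(-7 + G)/(4 + G))
u(s) = 2/(1 + s)
-14*(Q(-5) + u(1)) = -14*(2*(7 - 1*(-5))/(4 - 5) + 2/(1 + 1)) = -14*(2*(7 + 5)/(-1) + 2/2) = -14*(2*(-1)*12 + 2*(½)) = -14*(-24 + 1) = -14*(-23) = 322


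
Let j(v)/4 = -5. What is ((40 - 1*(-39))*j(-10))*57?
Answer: -90060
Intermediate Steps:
j(v) = -20 (j(v) = 4*(-5) = -20)
((40 - 1*(-39))*j(-10))*57 = ((40 - 1*(-39))*(-20))*57 = ((40 + 39)*(-20))*57 = (79*(-20))*57 = -1580*57 = -90060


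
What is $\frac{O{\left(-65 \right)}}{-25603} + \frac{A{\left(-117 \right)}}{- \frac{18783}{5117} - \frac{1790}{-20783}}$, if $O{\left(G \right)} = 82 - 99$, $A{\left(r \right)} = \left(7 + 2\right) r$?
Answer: $\frac{409586678982736}{1394294241911} \approx 293.76$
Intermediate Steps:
$A{\left(r \right)} = 9 r$
$O{\left(G \right)} = -17$
$\frac{O{\left(-65 \right)}}{-25603} + \frac{A{\left(-117 \right)}}{- \frac{18783}{5117} - \frac{1790}{-20783}} = - \frac{17}{-25603} + \frac{9 \left(-117\right)}{- \frac{18783}{5117} - \frac{1790}{-20783}} = \left(-17\right) \left(- \frac{1}{25603}\right) - \frac{1053}{\left(-18783\right) \frac{1}{5117} - - \frac{1790}{20783}} = \frac{17}{25603} - \frac{1053}{- \frac{18783}{5117} + \frac{1790}{20783}} = \frac{17}{25603} - \frac{1053}{- \frac{54458237}{15192373}} = \frac{17}{25603} - - \frac{15997568769}{54458237} = \frac{17}{25603} + \frac{15997568769}{54458237} = \frac{409586678982736}{1394294241911}$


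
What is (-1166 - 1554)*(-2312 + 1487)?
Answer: 2244000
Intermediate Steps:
(-1166 - 1554)*(-2312 + 1487) = -2720*(-825) = 2244000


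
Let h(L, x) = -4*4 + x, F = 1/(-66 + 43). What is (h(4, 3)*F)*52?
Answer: 676/23 ≈ 29.391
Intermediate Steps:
F = -1/23 (F = 1/(-23) = -1/23 ≈ -0.043478)
h(L, x) = -16 + x
(h(4, 3)*F)*52 = ((-16 + 3)*(-1/23))*52 = -13*(-1/23)*52 = (13/23)*52 = 676/23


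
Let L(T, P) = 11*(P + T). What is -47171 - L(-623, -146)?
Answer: -38712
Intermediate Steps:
L(T, P) = 11*P + 11*T
-47171 - L(-623, -146) = -47171 - (11*(-146) + 11*(-623)) = -47171 - (-1606 - 6853) = -47171 - 1*(-8459) = -47171 + 8459 = -38712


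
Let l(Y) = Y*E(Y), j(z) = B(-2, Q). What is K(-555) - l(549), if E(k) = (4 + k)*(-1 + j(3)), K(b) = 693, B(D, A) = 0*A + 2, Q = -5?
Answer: -302904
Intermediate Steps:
B(D, A) = 2 (B(D, A) = 0 + 2 = 2)
j(z) = 2
E(k) = 4 + k (E(k) = (4 + k)*(-1 + 2) = (4 + k)*1 = 4 + k)
l(Y) = Y*(4 + Y)
K(-555) - l(549) = 693 - 549*(4 + 549) = 693 - 549*553 = 693 - 1*303597 = 693 - 303597 = -302904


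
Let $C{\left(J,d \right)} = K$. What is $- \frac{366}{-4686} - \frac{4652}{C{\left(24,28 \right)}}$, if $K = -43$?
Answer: $\frac{3635835}{33583} \approx 108.26$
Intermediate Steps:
$C{\left(J,d \right)} = -43$
$- \frac{366}{-4686} - \frac{4652}{C{\left(24,28 \right)}} = - \frac{366}{-4686} - \frac{4652}{-43} = \left(-366\right) \left(- \frac{1}{4686}\right) - - \frac{4652}{43} = \frac{61}{781} + \frac{4652}{43} = \frac{3635835}{33583}$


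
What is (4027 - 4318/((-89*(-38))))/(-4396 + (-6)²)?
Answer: -3403749/3686380 ≈ -0.92333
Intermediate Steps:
(4027 - 4318/((-89*(-38))))/(-4396 + (-6)²) = (4027 - 4318/3382)/(-4396 + 36) = (4027 - 4318*1/3382)/(-4360) = (4027 - 2159/1691)*(-1/4360) = (6807498/1691)*(-1/4360) = -3403749/3686380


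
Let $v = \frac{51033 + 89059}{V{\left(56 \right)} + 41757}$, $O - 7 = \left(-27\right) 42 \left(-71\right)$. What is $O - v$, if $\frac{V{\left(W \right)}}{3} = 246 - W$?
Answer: $\frac{3408072275}{42327} \approx 80518.0$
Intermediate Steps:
$O = 80521$ ($O = 7 + \left(-27\right) 42 \left(-71\right) = 7 - -80514 = 7 + 80514 = 80521$)
$V{\left(W \right)} = 738 - 3 W$ ($V{\left(W \right)} = 3 \left(246 - W\right) = 738 - 3 W$)
$v = \frac{140092}{42327}$ ($v = \frac{51033 + 89059}{\left(738 - 168\right) + 41757} = \frac{140092}{\left(738 - 168\right) + 41757} = \frac{140092}{570 + 41757} = \frac{140092}{42327} \approx 3.3098$)
$O - v = 80521 - \frac{140092}{42327} = \frac{3408072275}{42327}$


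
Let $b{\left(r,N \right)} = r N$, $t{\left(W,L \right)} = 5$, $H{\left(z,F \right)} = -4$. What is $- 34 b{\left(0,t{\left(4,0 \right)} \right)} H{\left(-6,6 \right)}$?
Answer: $0$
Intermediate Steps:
$b{\left(r,N \right)} = N r$
$- 34 b{\left(0,t{\left(4,0 \right)} \right)} H{\left(-6,6 \right)} = - 34 \cdot 5 \cdot 0 \left(-4\right) = \left(-34\right) 0 \left(-4\right) = 0 \left(-4\right) = 0$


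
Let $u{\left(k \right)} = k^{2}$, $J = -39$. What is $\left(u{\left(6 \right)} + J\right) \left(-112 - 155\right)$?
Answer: $801$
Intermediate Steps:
$\left(u{\left(6 \right)} + J\right) \left(-112 - 155\right) = \left(6^{2} - 39\right) \left(-112 - 155\right) = \left(36 - 39\right) \left(-267\right) = \left(-3\right) \left(-267\right) = 801$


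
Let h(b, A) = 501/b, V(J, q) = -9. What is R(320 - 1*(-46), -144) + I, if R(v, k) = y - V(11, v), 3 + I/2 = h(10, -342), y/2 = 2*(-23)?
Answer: 56/5 ≈ 11.200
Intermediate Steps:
y = -92 (y = 2*(2*(-23)) = 2*(-46) = -92)
I = 471/5 (I = -6 + 2*(501/10) = -6 + 501/5 = 471/5 ≈ 94.200)
R(v, k) = -83 (R(v, k) = -92 - 1*(-9) = -92 + 9 = -83)
R(320 - 1*(-46), -144) + I = -83 + 471/5 = 56/5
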